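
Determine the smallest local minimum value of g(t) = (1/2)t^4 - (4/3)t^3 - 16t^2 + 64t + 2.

-890/3

g'(t) = 2t^3 - 4t^2 - 32t + 64 = 0 at t = -4, 2, 4.
Second-derivative test with g''(t) = 6t^2 - 8t - 32: g''(-4) = 96 > 0 ⇒ local minimum; g''(2) = -24 < 0 ⇒ local maximum; g''(4) = 32 > 0 ⇒ local minimum.
So the smallest local minimum value is g(-4) = -890/3.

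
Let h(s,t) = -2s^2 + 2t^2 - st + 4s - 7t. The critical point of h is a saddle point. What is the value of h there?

-94/17

∂h/∂s = -4s - t + 4 = 0 and ∂h/∂t = -s + 4t - 7 = 0, so (s, t) = (9/17, 32/17).
The Hessian has h_{ss} = -4, h_{tt} = 4, h_{st} = -1, giving D = -17 < 0, so the point is a saddle point.
h(9/17, 32/17) = -94/17.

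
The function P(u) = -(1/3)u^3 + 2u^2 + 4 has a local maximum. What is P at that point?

44/3

P'(u) = -u^2 + 4u. Setting P'(u) = 0 gives u ∈ {0, 4}.
Since P''(u) = -2u + 4, we get P''(0) = 4 > 0 ⇒ local minimum; P''(4) = -4 < 0 ⇒ local maximum.
So the local maximum value is P(4) = 44/3.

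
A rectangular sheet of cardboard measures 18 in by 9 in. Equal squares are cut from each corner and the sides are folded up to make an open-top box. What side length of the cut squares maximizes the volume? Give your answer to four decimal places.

1.9019

With cut size x, the volume is V(x) = x(18 − 2x)(9 − 2x) for 0 < x < 4.5.
V'(x) = 12x^2 − 108x + 162. Setting V'(x) = 0 gives x ≈ 1.9019 (the root in (0, 4.5)).
V''(x) = 24x − 108 is negative there, so this is the maximum; V ≈ 140.2961.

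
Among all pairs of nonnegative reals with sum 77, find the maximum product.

With x + y = 77, the product is P(x) = x(77 − x).
P'(x) = 77 − 2x = 0 gives x = 77/2; P'' = −2 < 0, so this is the maximum.
P = 77/2·77/2 = 5929/4.

5929/4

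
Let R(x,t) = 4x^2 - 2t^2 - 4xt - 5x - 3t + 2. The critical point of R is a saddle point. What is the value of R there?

71/24

∂R/∂x = 8x - 4t - 5 = 0 and ∂R/∂t = -4x - 4t - 3 = 0, so (x, t) = (1/6, -11/12).
The Hessian has R_{xx} = 8, R_{tt} = -4, R_{xt} = -4, giving D = -48 < 0, so the point is a saddle point.
R(1/6, -11/12) = 71/24.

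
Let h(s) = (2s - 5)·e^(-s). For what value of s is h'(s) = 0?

Differentiating with the product rule gives h'(s) = (-2s + 7)·e^(-s). Since e^(-s) > 0, the only critical point is s = 7/2.
h''(7/2) has the same sign as -2 < 0, so this is a local maximum.
h(7/2) = (2)·e^(-7/2) ≈ 0.0604.

7/2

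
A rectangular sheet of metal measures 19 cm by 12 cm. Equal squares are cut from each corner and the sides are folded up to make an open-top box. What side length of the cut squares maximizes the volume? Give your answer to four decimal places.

2.3928

With cut size x, the volume is V(x) = x(19 − 2x)(12 − 2x) for 0 < x < 6.
V'(x) = 12x^2 − 124x + 228. Setting V'(x) = 0 gives x ≈ 2.3928 (the root in (0, 6)).
V''(x) = 24x − 124 is negative there, so this is the maximum; V ≈ 245.3777.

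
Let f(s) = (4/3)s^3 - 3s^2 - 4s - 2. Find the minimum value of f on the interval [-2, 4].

-50/3

f'(s) = 4s^2 - 6s - 4, which vanishes at s = -1/2 and s = 2.
Evaluating at the critical points and endpoints: f(-2) = -50/3, f(-1/2) = -11/12, f(2) = -34/3, f(4) = 58/3.
So the minimum is f(-2) = -50/3.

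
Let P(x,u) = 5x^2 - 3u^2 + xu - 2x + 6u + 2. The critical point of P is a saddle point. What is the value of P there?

302/61

∂P/∂x = 10x + u - 2 = 0 and ∂P/∂u = x - 6u + 6 = 0, so (x, u) = (6/61, 62/61).
The Hessian has P_{xx} = 10, P_{uu} = -6, P_{xu} = 1, giving D = -61 < 0, so the point is a saddle point.
P(6/61, 62/61) = 302/61.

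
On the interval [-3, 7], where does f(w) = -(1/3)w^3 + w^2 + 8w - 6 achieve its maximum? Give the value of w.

4

f'(w) = -w^2 + 2w + 8, which vanishes at w = -2 and w = 4.
Compare values at every candidate in [-3, 7]: f(-3) = -12, f(-2) = -46/3, f(4) = 62/3, f(7) = -46/3.
So the maximum is f(4) = 62/3.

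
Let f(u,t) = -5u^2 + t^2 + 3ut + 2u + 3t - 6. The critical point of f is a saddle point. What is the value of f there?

∂f/∂u = -10u + 3t + 2 = 0 and ∂f/∂t = 3u + 2t + 3 = 0, so (u, t) = (-5/29, -36/29).
The Hessian has f_{uu} = -10, f_{tt} = 2, f_{ut} = 3, giving D = -29 < 0, so the point is a saddle point.
f(-5/29, -36/29) = -233/29.

-233/29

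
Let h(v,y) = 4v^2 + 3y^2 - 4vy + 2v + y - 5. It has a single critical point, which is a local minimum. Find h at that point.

∂h/∂v = 8v - 4y + 2 = 0 and ∂h/∂y = -4v + 6y + 1 = 0, so (v, y) = (-1/2, -1/2).
The Hessian has h_{vv} = 8, h_{yy} = 6, h_{vy} = -4, giving D = 32 > 0 with h_{vv} > 0, so the point is a local minimum.
h(-1/2, -1/2) = -23/4.

-23/4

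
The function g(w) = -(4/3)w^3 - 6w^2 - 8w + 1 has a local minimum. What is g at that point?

g'(w) = -4w^2 - 12w - 8 = 0 at w = -2, -1.
Second-derivative test with g''(w) = -8w - 12: g''(-2) = 4 > 0 ⇒ local minimum; g''(-1) = -4 < 0 ⇒ local maximum.
Thus g has its local minimum at w = -2, with value 11/3.

11/3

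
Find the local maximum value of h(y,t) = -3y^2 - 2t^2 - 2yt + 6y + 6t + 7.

∂h/∂y = -6y - 2t + 6 = 0 and ∂h/∂t = -2y - 4t + 6 = 0, so (y, t) = (3/5, 6/5).
The Hessian has h_{yy} = -6, h_{tt} = -4, h_{yt} = -2, giving D = 20 > 0 with h_{yy} < 0, so the point is a local maximum.
h(3/5, 6/5) = 62/5.

62/5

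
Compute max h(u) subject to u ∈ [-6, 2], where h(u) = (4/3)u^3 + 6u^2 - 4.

h'(u) = 4u^2 + 12u, which vanishes at u = -3 and u = 0.
Candidates: h(-6) = -76, h(-3) = 14, h(0) = -4, h(2) = 92/3.
Hence the absolute maximum is 92/3 at u = 2.

92/3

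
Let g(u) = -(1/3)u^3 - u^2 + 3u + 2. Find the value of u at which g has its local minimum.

-3

Critical points: g'(u) = -u^2 - 2u + 3 vanishes at u = -3, 1.
Since g''(u) = -2u - 2, we get g''(-3) = 4 > 0 ⇒ local minimum; g''(1) = -4 < 0 ⇒ local maximum.
The local minimum is g(-3) = -7.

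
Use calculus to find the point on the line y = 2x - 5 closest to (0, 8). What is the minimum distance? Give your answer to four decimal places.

Minimize D(x)^2 = (x + 0)^2 + (2x - 13)^2.
d/dx[D^2] = 2(x + 0) + 2·2·(2x - 13) = 0 ⇒ x = 26/5.
Then y = 27/5 and the distance is √(169/5) ≈ 5.8138.

5.8138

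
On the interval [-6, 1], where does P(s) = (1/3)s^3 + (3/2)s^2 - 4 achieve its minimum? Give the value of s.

The derivative is s^2 + 3s, which vanishes at s = -3 and s = 0.
Evaluating at the critical points and endpoints: P(-6) = -22, P(-3) = 1/2, P(0) = -4, P(1) = -13/6.
The minimum over the interval is -22, attained at s = -6.

-6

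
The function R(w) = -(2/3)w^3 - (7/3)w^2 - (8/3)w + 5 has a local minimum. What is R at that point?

485/81

R'(w) = -2w^2 - (14/3)w - 8/3. Setting R'(w) = 0 gives w ∈ {-4/3, -1}.
Second-derivative test with R''(w) = -4w - 14/3: R''(-4/3) = 2/3 > 0 ⇒ local minimum; R''(-1) = -2/3 < 0 ⇒ local maximum.
Thus R has its local minimum at w = -4/3, with value 485/81.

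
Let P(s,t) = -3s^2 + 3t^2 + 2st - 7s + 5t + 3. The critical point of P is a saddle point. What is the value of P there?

131/20

∂P/∂s = -6s + 2t - 7 = 0 and ∂P/∂t = 2s + 6t + 5 = 0, so (s, t) = (-13/10, -2/5).
The Hessian has P_{ss} = -6, P_{tt} = 6, P_{st} = 2, giving D = -40 < 0, so the point is a saddle point.
P(-13/10, -2/5) = 131/20.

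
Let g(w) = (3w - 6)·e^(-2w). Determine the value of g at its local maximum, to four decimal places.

0.0101

By the product rule, g'(w) = (-6w + 15)·e^(-2w). Since e^(-2w) > 0, the only critical point is w = 5/2.
g''(5/2) has the same sign as -6 < 0, so this is a local maximum.
g(5/2) = (3/2)·e^(-5) ≈ 0.0101.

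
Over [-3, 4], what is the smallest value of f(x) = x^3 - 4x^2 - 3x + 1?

f'(x) = 3x^2 - 8x - 3, which vanishes at x = -1/3 and x = 3.
Compare values at every candidate in [-3, 4]: f(-3) = -53; f(-1/3) = 41/27; f(3) = -17; f(4) = -11.
Hence the absolute minimum is -53 at x = -3.

-53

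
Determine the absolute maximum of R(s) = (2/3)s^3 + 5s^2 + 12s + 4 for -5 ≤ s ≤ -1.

Differentiating, R'(s) = 2s^2 + 10s + 12; which vanishes at s = -3 and s = -2.
Candidates: R(-5) = -43/3; R(-3) = -5; R(-2) = -16/3; R(-1) = -11/3.
Hence the absolute maximum is -11/3 at s = -1.

-11/3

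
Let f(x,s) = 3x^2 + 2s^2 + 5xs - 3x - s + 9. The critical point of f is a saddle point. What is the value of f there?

∂f/∂x = 6x + 5s - 3 = 0 and ∂f/∂s = 5x + 4s - 1 = 0, so (x, s) = (-7, 9).
The Hessian has f_{xx} = 6, f_{ss} = 4, f_{xs} = 5, giving D = -1 < 0, so the point is a saddle point.
f(-7, 9) = 15.

15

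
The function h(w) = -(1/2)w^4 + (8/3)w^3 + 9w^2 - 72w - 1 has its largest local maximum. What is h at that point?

367/2

h'(w) = -2w^3 + 8w^2 + 18w - 72 = 0 at w = -3, 3, 4.
Since h''(w) = -6w^2 + 16w + 18, we get h''(-3) = -84 < 0 ⇒ local maximum; h''(3) = 12 > 0 ⇒ local minimum; h''(4) = -14 < 0 ⇒ local maximum.
The largest local maximum is h(-3) = 367/2.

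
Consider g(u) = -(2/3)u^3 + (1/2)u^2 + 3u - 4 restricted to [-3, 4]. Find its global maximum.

The derivative is -2u^2 + u + 3, which vanishes at u = -1 and u = 3/2.
Evaluating at the critical points and endpoints: g(-3) = 19/2,  g(-1) = -35/6,  g(3/2) = -5/8,  g(4) = -80/3.
The maximum over the interval is 19/2, attained at u = -3.

19/2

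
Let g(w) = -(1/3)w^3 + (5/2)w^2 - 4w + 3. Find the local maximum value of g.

g'(w) = -w^2 + 5w - 4 = 0 at w = 1, 4.
Second-derivative test with g''(w) = -2w + 5: g''(1) = 3 > 0 ⇒ local minimum; g''(4) = -3 < 0 ⇒ local maximum.
The local maximum is g(4) = 17/3.

17/3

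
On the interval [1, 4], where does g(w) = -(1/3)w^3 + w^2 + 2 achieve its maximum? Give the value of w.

2

g'(w) = -w^2 + 2w, whose only zero in [1, 4] is w = 2.
Compare values at every candidate in [1, 4]: g(1) = 8/3; g(2) = 10/3; g(4) = -10/3.
Hence the absolute maximum is 10/3 at w = 2.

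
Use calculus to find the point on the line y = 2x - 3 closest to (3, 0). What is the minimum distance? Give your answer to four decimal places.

1.3416

Minimize D(x)^2 = (x - 3)^2 + (2x - 3)^2.
d/dx[D^2] = 2(x - 3) + 2·2·(2x - 3) = 0 ⇒ x = 9/5.
Then y = 3/5 and the distance is √(9/5) ≈ 1.3416.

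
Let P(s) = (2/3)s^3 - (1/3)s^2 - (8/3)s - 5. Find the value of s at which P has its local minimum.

P'(s) = 2s^2 - (2/3)s - 8/3 = 0 at s = -1, 4/3.
Since P''(s) = 4s - 2/3, we get P''(-1) = -14/3 < 0 ⇒ local maximum; P''(4/3) = 14/3 > 0 ⇒ local minimum.
Thus P has its local minimum at s = 4/3, with value -613/81.

4/3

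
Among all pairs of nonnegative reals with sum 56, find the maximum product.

784

With x + y = 56, the product is P(x) = x(56 − x).
P'(x) = 56 − 2x = 0 gives x = 28; P'' = −2 < 0, so this is the maximum.
P = 28·28 = 784.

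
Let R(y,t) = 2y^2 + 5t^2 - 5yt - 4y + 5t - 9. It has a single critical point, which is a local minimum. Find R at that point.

-11

∂R/∂y = 4y - 5t - 4 = 0 and ∂R/∂t = -5y + 10t + 5 = 0, so (y, t) = (1, 0).
The Hessian has R_{yy} = 4, R_{tt} = 10, R_{yt} = -5, giving D = 15 > 0 with R_{yy} > 0, so the point is a local minimum.
R(1, 0) = -11.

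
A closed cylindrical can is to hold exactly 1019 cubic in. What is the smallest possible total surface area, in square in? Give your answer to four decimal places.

560.5711

With radius r and height h, πr²h = 1019 so h = 1019/(πr²), and S(r) = 2πr² + 2πrh = 2πr² + 2·1019/r.
S'(r) = 4πr − 2·1019/r² = 0 ⇒ r³ = 1019/(2π), so r ≈ 5.4534 and h = 2r ≈ 10.9067.
S''(r) = 4π + 4·1019/r³ > 0, so this is the minimum; S ≈ 560.5711.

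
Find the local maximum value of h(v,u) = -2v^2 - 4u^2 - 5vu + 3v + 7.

∂h/∂v = -4v - 5u + 3 = 0 and ∂h/∂u = -5v - 8u = 0, so (v, u) = (24/7, -15/7).
The Hessian has h_{vv} = -4, h_{uu} = -8, h_{vu} = -5, giving D = 7 > 0 with h_{vv} < 0, so the point is a local maximum.
h(24/7, -15/7) = 85/7.

85/7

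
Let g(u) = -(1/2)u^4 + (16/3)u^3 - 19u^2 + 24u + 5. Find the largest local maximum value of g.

g'(u) = -2u^3 + 16u^2 - 38u + 24 = 0 at u = 1, 3, 4.
Second-derivative test with g''(u) = -6u^2 + 32u - 38: g''(1) = -12 < 0 ⇒ local maximum; g''(3) = 4 > 0 ⇒ local minimum; g''(4) = -6 < 0 ⇒ local maximum.
The largest local maximum is g(1) = 89/6.

89/6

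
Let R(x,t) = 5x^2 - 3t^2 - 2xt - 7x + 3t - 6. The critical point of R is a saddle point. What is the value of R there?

-33/4

∂R/∂x = 10x - 2t - 7 = 0 and ∂R/∂t = -2x - 6t + 3 = 0, so (x, t) = (3/4, 1/4).
The Hessian has R_{xx} = 10, R_{tt} = -6, R_{xt} = -2, giving D = -64 < 0, so the point is a saddle point.
R(3/4, 1/4) = -33/4.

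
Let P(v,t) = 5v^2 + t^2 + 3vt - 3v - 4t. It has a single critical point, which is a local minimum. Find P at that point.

-53/11

∂P/∂v = 10v + 3t - 3 = 0 and ∂P/∂t = 3v + 2t - 4 = 0, so (v, t) = (-6/11, 31/11).
The Hessian has P_{vv} = 10, P_{tt} = 2, P_{vt} = 3, giving D = 11 > 0 with P_{vv} > 0, so the point is a local minimum.
P(-6/11, 31/11) = -53/11.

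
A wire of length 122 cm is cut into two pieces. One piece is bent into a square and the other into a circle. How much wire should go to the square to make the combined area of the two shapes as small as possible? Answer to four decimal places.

Let x be the length used for the square. Square side x/4; circle radius (122−x)/(2π).
A(x) = (x/4)² + π·((122−x)/(2π))² = x²/16 + (122−x)²/(4π) for 0 ≤ x ≤ 122. A'(x) = x/8 − (122−x)/(2π) = 0 gives x = 4·122/(π+4) ≈ 68.3321.
A'' = 1/8 + 1/(2π) > 0, so this gives the minimum combined area; x ≈ 68.3321 cm to the square.

68.3321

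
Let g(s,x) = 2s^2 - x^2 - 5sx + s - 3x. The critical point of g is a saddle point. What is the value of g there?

∂g/∂s = 4s - 5x + 1 = 0 and ∂g/∂x = -5s - 2x - 3 = 0, so (s, x) = (-17/33, -7/33).
The Hessian has g_{ss} = 4, g_{xx} = -2, g_{sx} = -5, giving D = -33 < 0, so the point is a saddle point.
g(-17/33, -7/33) = 2/33.

2/33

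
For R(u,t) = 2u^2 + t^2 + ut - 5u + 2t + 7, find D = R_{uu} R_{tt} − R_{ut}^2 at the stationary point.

∂R/∂u = 4u + t - 5 = 0 and ∂R/∂t = u + 2t + 2 = 0, so (u, t) = (12/7, -13/7).
The Hessian has R_{uu} = 4, R_{tt} = 2, R_{ut} = 1, giving D = 7 > 0 with R_{uu} > 0, so the point is a local minimum.
D = (4)·(2) − (1)^2 = 7.

7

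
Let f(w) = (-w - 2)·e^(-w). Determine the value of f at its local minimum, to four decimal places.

-2.7183

Differentiating with the product rule gives f'(w) = (w + 1)·e^(-w). Since e^(-w) > 0, the only critical point is w = -1.
f''(-1) has the same sign as 1 > 0, so this is a local minimum.
f(-1) = (-1)·e^(1) ≈ -2.7183.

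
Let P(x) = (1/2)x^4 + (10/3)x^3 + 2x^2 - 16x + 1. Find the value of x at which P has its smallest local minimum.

1

P'(x) = 2x^3 + 10x^2 + 4x - 16 = 0 at x = -4, -2, 1.
Second-derivative test with P''(x) = 6x^2 + 20x + 4: P''(-4) = 20 > 0 ⇒ local minimum; P''(-2) = -12 < 0 ⇒ local maximum; P''(1) = 30 > 0 ⇒ local minimum.
The smallest local minimum is P(1) = -55/6.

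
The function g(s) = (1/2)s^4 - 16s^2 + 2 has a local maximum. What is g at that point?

g'(s) = 2s^3 - 32s = 0 at s = -4, 0, 4.
g''(s) = 6s^2 - 32. g''(-4) = 64 > 0 ⇒ local minimum; g''(0) = -32 < 0 ⇒ local maximum; g''(4) = 64 > 0 ⇒ local minimum.
Thus g has its local maximum at s = 0, with value 2.

2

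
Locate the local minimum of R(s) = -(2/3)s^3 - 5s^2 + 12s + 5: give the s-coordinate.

-6

R'(s) = -2s^2 - 10s + 12 = 0 at s = -6, 1.
R''(s) = -4s - 10. R''(-6) = 14 > 0 ⇒ local minimum; R''(1) = -14 < 0 ⇒ local maximum.
So the local minimum value is R(-6) = -103.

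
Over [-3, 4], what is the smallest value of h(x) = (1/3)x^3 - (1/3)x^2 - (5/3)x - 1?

The derivative is x^2 - (2/3)x - 5/3, which vanishes at x = -1 and x = 5/3.
Compare values at every candidate in [-3, 4]: h(-3) = -8,  h(-1) = 0,  h(5/3) = -256/81,  h(4) = 25/3.
The minimum over the interval is -8, attained at x = -3.

-8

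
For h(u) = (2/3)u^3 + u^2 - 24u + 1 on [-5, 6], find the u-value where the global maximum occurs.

The derivative is 2u^2 + 2u - 24, which vanishes at u = -4 and u = 3.
Evaluating at the critical points and endpoints: h(-5) = 188/3; h(-4) = 211/3; h(3) = -44; h(6) = 37.
So the maximum is h(-4) = 211/3.

-4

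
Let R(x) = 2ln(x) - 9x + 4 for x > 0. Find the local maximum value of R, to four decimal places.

R'(x) = 2/x − 9 = 0 gives x = 2/9.
R''(x) = -2/x², which is negative for x > 0, so this is a local maximum.
R(2/9) = 2·ln(2/9) - 2 + 4 ≈ -1.0082.

-1.0082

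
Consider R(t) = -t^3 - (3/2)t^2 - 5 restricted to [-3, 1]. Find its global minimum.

-15/2

Differentiating, R'(t) = -3t^2 - 3t; which vanishes at t = -1 and t = 0.
Candidates: R(-3) = 17/2,  R(-1) = -11/2,  R(0) = -5,  R(1) = -15/2.
So the minimum is R(1) = -15/2.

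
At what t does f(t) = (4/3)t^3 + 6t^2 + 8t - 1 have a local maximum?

-2

f'(t) = 4t^2 + 12t + 8 = 0 at t = -2, -1.
Since f''(t) = 8t + 12, we get f''(-2) = -4 < 0 ⇒ local maximum; f''(-1) = 4 > 0 ⇒ local minimum.
The local maximum is f(-2) = -11/3.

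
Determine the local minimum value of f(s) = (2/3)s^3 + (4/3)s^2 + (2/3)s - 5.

-413/81

f'(s) = 2s^2 + (8/3)s + 2/3 = 0 at s = -1, -1/3.
Since f''(s) = 4s + 8/3, we get f''(-1) = -4/3 < 0 ⇒ local maximum; f''(-1/3) = 4/3 > 0 ⇒ local minimum.
The local minimum is f(-1/3) = -413/81.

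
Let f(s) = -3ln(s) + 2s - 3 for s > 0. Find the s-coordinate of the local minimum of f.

f'(s) = -3/s + 2 = 0 gives s = 3/2.
f''(s) = 3/s², which is positive for s > 0, so this is a local minimum.
f(3/2) = -3·ln(3/2) + 3 - 3 ≈ -1.2164.

3/2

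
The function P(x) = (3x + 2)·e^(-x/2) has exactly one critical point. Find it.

4/3

Differentiating with the product rule gives P'(x) = (-(3/2)x + 2)·e^(-x/2). Since e^(-x/2) > 0, the only critical point is x = 4/3.
P''(4/3) has the same sign as -3/2 < 0, so this is a local maximum.
P(4/3) = (6)·e^(-2/3) ≈ 3.0805.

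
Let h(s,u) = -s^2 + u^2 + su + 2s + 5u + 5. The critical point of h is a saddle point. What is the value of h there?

∂h/∂s = -2s + u + 2 = 0 and ∂h/∂u = s + 2u + 5 = 0, so (s, u) = (-1/5, -12/5).
The Hessian has h_{ss} = -2, h_{uu} = 2, h_{su} = 1, giving D = -5 < 0, so the point is a saddle point.
h(-1/5, -12/5) = -6/5.

-6/5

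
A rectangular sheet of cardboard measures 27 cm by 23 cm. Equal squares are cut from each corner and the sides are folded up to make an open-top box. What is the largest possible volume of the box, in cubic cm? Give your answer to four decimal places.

1140.8205

With cut size x, the volume is V(x) = x(27 − 2x)(23 − 2x) for 0 < x < 11.5.
V'(x) = 12x^2 − 200x + 621. Setting V'(x) = 0 gives x ≈ 4.1269 (the root in (0, 11.5)).
V''(x) = 24x − 200 is negative there, so this is the maximum; V ≈ 1140.8205.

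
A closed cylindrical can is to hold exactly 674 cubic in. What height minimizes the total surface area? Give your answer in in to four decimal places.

9.5029

With radius r and height h, πr²h = 674 so h = 674/(πr²), and S(r) = 2πr² + 2πrh = 2πr² + 2·674/r.
S'(r) = 4πr − 2·674/r² = 0 ⇒ r³ = 674/(2π), so r ≈ 4.7515 and h = 2r ≈ 9.5029.
S''(r) = 4π + 4·674/r³ > 0, so this is the minimum; S ≈ 425.5538.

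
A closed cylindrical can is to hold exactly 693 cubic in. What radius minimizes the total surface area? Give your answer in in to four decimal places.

4.7957

With radius r and height h, πr²h = 693 so h = 693/(πr²), and S(r) = 2πr² + 2πrh = 2πr² + 2·693/r.
S'(r) = 4πr − 2·693/r² = 0 ⇒ r³ = 693/(2π), so r ≈ 4.7957 and h = 2r ≈ 9.5914.
S''(r) = 4π + 4·693/r³ > 0, so this is the minimum; S ≈ 433.5142.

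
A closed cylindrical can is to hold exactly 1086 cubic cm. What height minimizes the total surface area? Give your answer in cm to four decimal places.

With radius r and height h, πr²h = 1086 so h = 1086/(πr²), and S(r) = 2πr² + 2πrh = 2πr² + 2·1086/r.
S'(r) = 4πr − 2·1086/r² = 0 ⇒ r³ = 1086/(2π), so r ≈ 5.5704 and h = 2r ≈ 11.1407.
S''(r) = 4π + 4·1086/r³ > 0, so this is the minimum; S ≈ 584.8813.

11.1407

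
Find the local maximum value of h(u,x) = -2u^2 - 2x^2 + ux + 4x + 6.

122/15

∂h/∂u = -4u + x = 0 and ∂h/∂x = u - 4x + 4 = 0, so (u, x) = (4/15, 16/15).
The Hessian has h_{uu} = -4, h_{xx} = -4, h_{ux} = 1, giving D = 15 > 0 with h_{uu} < 0, so the point is a local maximum.
h(4/15, 16/15) = 122/15.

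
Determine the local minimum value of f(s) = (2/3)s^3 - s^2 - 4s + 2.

-14/3

f'(s) = 2s^2 - 2s - 4 = 0 at s = -1, 2.
Second-derivative test with f''(s) = 4s - 2: f''(-1) = -6 < 0 ⇒ local maximum; f''(2) = 6 > 0 ⇒ local minimum.
So the local minimum value is f(2) = -14/3.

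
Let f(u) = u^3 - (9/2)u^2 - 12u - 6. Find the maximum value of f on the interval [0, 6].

-6

The derivative is 3u^2 - 9u - 12, whose only zero in [0, 6] is u = 4.
Candidates: f(0) = -6; f(4) = -62; f(6) = -24.
Hence the absolute maximum is -6 at u = 0.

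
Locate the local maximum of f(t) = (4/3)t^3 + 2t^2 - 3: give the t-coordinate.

f'(t) = 4t^2 + 4t. Setting f'(t) = 0 gives t ∈ {-1, 0}.
Second-derivative test with f''(t) = 8t + 4: f''(-1) = -4 < 0 ⇒ local maximum; f''(0) = 4 > 0 ⇒ local minimum.
Thus f has its local maximum at t = -1, with value -7/3.

-1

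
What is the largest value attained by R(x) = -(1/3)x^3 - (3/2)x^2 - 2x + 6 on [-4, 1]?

The derivative is -x^2 - 3x - 2, which vanishes at x = -2 and x = -1.
Evaluating at the critical points and endpoints: R(-4) = 34/3,  R(-2) = 20/3,  R(-1) = 41/6,  R(1) = 13/6.
So the maximum is R(-4) = 34/3.

34/3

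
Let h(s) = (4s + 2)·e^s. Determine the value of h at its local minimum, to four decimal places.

-0.8925

h'(s) = 4·e^s + (4s + 2)·1·e^s = (4s + 6)·e^s. Since e^s > 0, the only critical point is s = -3/2.
h''(-3/2) has the same sign as 4 > 0, so this is a local minimum.
h(-3/2) = (-4)·e^(-3/2) ≈ -0.8925.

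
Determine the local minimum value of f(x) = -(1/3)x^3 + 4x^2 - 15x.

-18

f'(x) = -x^2 + 8x - 15 = 0 at x = 3, 5.
Second-derivative test with f''(x) = -2x + 8: f''(3) = 2 > 0 ⇒ local minimum; f''(5) = -2 < 0 ⇒ local maximum.
So the local minimum value is f(3) = -18.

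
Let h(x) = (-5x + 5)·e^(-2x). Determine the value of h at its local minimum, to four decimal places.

-0.1245

Differentiating with the product rule gives h'(x) = (10x - 15)·e^(-2x). Since e^(-2x) > 0, the only critical point is x = 3/2.
h''(3/2) has the same sign as 10 > 0, so this is a local minimum.
h(3/2) = (-5/2)·e^(-3) ≈ -0.1245.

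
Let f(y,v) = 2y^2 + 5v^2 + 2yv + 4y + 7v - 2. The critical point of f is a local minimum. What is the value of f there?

-97/18

∂f/∂y = 4y + 2v + 4 = 0 and ∂f/∂v = 2y + 10v + 7 = 0, so (y, v) = (-13/18, -5/9).
The Hessian has f_{yy} = 4, f_{vv} = 10, f_{yv} = 2, giving D = 36 > 0 with f_{yy} > 0, so the point is a local minimum.
f(-13/18, -5/9) = -97/18.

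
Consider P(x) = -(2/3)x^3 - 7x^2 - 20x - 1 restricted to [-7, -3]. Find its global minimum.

Differentiating, P'(x) = -2x^2 - 14x - 20; whose only zero in [-7, -3] is x = -5.
Compare values at every candidate in [-7, -3]: P(-7) = 74/3,  P(-5) = 22/3,  P(-3) = 14.
So the minimum is P(-5) = 22/3.

22/3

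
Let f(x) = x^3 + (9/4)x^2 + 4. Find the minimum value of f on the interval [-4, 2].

f'(x) = 3x^2 + (9/2)x, which vanishes at x = -3/2 and x = 0.
Compare values at every candidate in [-4, 2]: f(-4) = -24; f(-3/2) = 91/16; f(0) = 4; f(2) = 21.
So the minimum is f(-4) = -24.

-24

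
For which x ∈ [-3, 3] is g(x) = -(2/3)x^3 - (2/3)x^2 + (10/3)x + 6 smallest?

3

g'(x) = -2x^2 - (4/3)x + 10/3, which vanishes at x = -5/3 and x = 1.
Compare values at every candidate in [-3, 3]: g(-3) = 8; g(-5/3) = 136/81; g(1) = 8; g(3) = -8.
So the minimum is g(3) = -8.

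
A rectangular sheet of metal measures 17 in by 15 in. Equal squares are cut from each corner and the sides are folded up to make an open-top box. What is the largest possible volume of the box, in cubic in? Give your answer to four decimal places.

With cut size x, the volume is V(x) = x(17 − 2x)(15 − 2x) for 0 < x < 7.5.
V'(x) = 12x^2 − 128x + 255. Setting V'(x) = 0 gives x ≈ 2.6511 (the root in (0, 7.5)).
V''(x) = 24x − 128 is negative there, so this is the maximum; V ≈ 300.7485.

300.7485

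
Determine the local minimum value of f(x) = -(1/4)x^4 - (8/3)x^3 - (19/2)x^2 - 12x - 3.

Critical points: f'(x) = -x^3 - 8x^2 - 19x - 12 vanishes at x = -4, -3, -1.
Since f''(x) = -3x^2 - 16x - 19, we get f''(-4) = -3 < 0 ⇒ local maximum; f''(-3) = 2 > 0 ⇒ local minimum; f''(-1) = -6 < 0 ⇒ local maximum.
The local minimum is f(-3) = -3/4.

-3/4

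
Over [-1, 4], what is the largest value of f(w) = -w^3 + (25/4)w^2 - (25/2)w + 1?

83/4

The derivative is -3w^2 + (25/2)w - 25/2, which vanishes at w = 5/3 and w = 5/2.
Evaluating at the critical points and endpoints: f(-1) = 83/4,  f(5/3) = -767/108,  f(5/2) = -109/16,  f(4) = -13.
The maximum over the interval is 83/4, attained at w = -1.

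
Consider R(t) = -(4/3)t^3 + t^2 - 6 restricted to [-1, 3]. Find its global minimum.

-33

R'(t) = -4t^2 + 2t, which vanishes at t = 0 and t = 1/2.
Candidates: R(-1) = -11/3,  R(0) = -6,  R(1/2) = -71/12,  R(3) = -33.
So the minimum is R(3) = -33.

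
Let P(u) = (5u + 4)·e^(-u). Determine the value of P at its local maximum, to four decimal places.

4.0937

Differentiating with the product rule gives P'(u) = (-5u + 1)·e^(-u). Since e^(-u) > 0, the only critical point is u = 1/5.
P''(1/5) has the same sign as -5 < 0, so this is a local maximum.
P(1/5) = (5)·e^(-1/5) ≈ 4.0937.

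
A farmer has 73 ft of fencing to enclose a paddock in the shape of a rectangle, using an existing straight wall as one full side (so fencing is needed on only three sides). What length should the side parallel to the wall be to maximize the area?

Let the sides perpendicular to the wall have length x and the parallel side y, so 2x + y = 73 and the area is A = xy = x(73 − 2x).
A'(x) = 73 − 4x = 0 gives x = 73/4, and A''(x) = −4 < 0 confirms a maximum.
Then y = 73 − 2·73/4 = 73/2 and A = 5329/8.

73/2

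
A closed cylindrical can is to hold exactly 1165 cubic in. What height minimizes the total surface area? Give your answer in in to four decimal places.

With radius r and height h, πr²h = 1165 so h = 1165/(πr²), and S(r) = 2πr² + 2πrh = 2πr² + 2·1165/r.
S'(r) = 4πr − 2·1165/r² = 0 ⇒ r³ = 1165/(2π), so r ≈ 5.7023 and h = 2r ≈ 11.4046.
S''(r) = 4π + 4·1165/r³ > 0, so this is the minimum; S ≈ 612.9125.

11.4046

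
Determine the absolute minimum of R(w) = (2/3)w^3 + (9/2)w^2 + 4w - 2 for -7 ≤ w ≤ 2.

Differentiating, R'(w) = 2w^2 + 9w + 4; which vanishes at w = -4 and w = -1/2.
Compare values at every candidate in [-7, 2]: R(-7) = -229/6; R(-4) = 34/3; R(-1/2) = -71/24; R(2) = 88/3.
Hence the absolute minimum is -229/6 at w = -7.

-229/6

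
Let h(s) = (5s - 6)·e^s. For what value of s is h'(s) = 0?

h'(s) = 5·e^s + (5s - 6)·1·e^s = (5s - 1)·e^s. Since e^s > 0, the only critical point is s = 1/5.
h''(1/5) has the same sign as 5 > 0, so this is a local minimum.
h(1/5) = (-5)·e^(1/5) ≈ -6.1070.

1/5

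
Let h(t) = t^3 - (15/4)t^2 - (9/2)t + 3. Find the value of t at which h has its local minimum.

3

h'(t) = 3t^2 - (15/2)t - 9/2 = 0 at t = -1/2, 3.
Since h''(t) = 6t - 15/2, we get h''(-1/2) = -21/2 < 0 ⇒ local maximum; h''(3) = 21/2 > 0 ⇒ local minimum.
Thus h has its local minimum at t = 3, with value -69/4.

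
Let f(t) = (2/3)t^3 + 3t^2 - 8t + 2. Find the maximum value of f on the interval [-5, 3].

118/3

The derivative is 2t^2 + 6t - 8, which vanishes at t = -4 and t = 1.
Compare values at every candidate in [-5, 3]: f(-5) = 101/3,  f(-4) = 118/3,  f(1) = -7/3,  f(3) = 23.
The maximum over the interval is 118/3, attained at t = -4.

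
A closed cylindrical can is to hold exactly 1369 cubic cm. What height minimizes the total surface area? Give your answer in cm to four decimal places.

12.0348

With radius r and height h, πr²h = 1369 so h = 1369/(πr²), and S(r) = 2πr² + 2πrh = 2πr² + 2·1369/r.
S'(r) = 4πr − 2·1369/r² = 0 ⇒ r³ = 1369/(2π), so r ≈ 6.0174 and h = 2r ≈ 12.0348.
S''(r) = 4π + 4·1369/r³ > 0, so this is the minimum; S ≈ 682.5223.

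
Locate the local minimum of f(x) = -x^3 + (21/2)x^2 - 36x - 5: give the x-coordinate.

Critical points: f'(x) = -3x^2 + 21x - 36 vanishes at x = 3, 4.
f''(x) = -6x + 21. f''(3) = 3 > 0 ⇒ local minimum; f''(4) = -3 < 0 ⇒ local maximum.
So the local minimum value is f(3) = -91/2.

3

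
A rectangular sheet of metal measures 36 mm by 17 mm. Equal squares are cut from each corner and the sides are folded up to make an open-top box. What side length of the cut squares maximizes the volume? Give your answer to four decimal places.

3.6345

With cut size x, the volume is V(x) = x(36 − 2x)(17 − 2x) for 0 < x < 8.5.
V'(x) = 12x^2 − 212x + 612. Setting V'(x) = 0 gives x ≈ 3.6345 (the root in (0, 8.5)).
V''(x) = 24x − 212 is negative there, so this is the maximum; V ≈ 1016.1385.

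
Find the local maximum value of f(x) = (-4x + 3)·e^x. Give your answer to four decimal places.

f'(x) = (-4)·e^x + (-4x + 3)·1·e^x = (-4x - 1)·e^x. Since e^x > 0, the only critical point is x = -1/4.
f''(-1/4) has the same sign as -4 < 0, so this is a local maximum.
f(-1/4) = (4)·e^(-1/4) ≈ 3.1152.

3.1152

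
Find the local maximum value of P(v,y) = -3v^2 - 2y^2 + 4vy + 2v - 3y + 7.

67/8

∂P/∂v = -6v + 4y + 2 = 0 and ∂P/∂y = 4v - 4y - 3 = 0, so (v, y) = (-1/2, -5/4).
The Hessian has P_{vv} = -6, P_{yy} = -4, P_{vy} = 4, giving D = 8 > 0 with P_{vv} < 0, so the point is a local maximum.
P(-1/2, -5/4) = 67/8.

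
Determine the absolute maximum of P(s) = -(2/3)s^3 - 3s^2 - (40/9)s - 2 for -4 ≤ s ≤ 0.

P'(s) = -2s^2 - 6s - 40/9, which vanishes at s = -5/3 and s = -4/3.
Evaluating at the critical points and endpoints: P(-4) = 94/9, P(-5/3) = 13/81, P(-4/3) = 14/81, P(0) = -2.
The maximum over the interval is 94/9, attained at s = -4.

94/9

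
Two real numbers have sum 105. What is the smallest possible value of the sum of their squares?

11025/2

With a + b = 105, a^2 + b^2 = a^2 + (105 − a)^2.
The derivative 2a − 2(105 − a) = 4a − 210 vanishes at a = 105/2; second derivative 4 > 0, a minimum.
The minimum is 2·(105/2)^2 = 11025/2.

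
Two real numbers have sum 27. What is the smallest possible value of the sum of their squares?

With a + b = 27, a^2 + b^2 = a^2 + (27 − a)^2.
The derivative 2a − 2(27 − a) = 4a − 54 vanishes at a = 27/2; second derivative 4 > 0, a minimum.
The minimum is 2·(27/2)^2 = 729/2.

729/2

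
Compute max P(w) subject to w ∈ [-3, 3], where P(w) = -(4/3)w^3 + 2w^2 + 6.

60

Differentiating, P'(w) = -4w^2 + 4w; which vanishes at w = 0 and w = 1.
Evaluating at the critical points and endpoints: P(-3) = 60,  P(0) = 6,  P(1) = 20/3,  P(3) = -12.
So the maximum is P(-3) = 60.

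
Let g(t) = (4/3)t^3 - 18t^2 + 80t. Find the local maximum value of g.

352/3

g'(t) = 4t^2 - 36t + 80. Setting g'(t) = 0 gives t ∈ {4, 5}.
g''(t) = 8t - 36. g''(4) = -4 < 0 ⇒ local maximum; g''(5) = 4 > 0 ⇒ local minimum.
The local maximum is g(4) = 352/3.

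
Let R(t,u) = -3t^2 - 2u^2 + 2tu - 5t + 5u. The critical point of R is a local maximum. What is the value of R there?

15/4

∂R/∂t = -6t + 2u - 5 = 0 and ∂R/∂u = 2t - 4u + 5 = 0, so (t, u) = (-1/2, 1).
The Hessian has R_{tt} = -6, R_{uu} = -4, R_{tu} = 2, giving D = 20 > 0 with R_{tt} < 0, so the point is a local maximum.
R(-1/2, 1) = 15/4.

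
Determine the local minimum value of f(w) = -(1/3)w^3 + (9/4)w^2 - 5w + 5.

Critical points: f'(w) = -w^2 + (9/2)w - 5 vanishes at w = 2, 5/2.
f''(w) = -2w + 9/2. f''(2) = 1/2 > 0 ⇒ local minimum; f''(5/2) = -1/2 < 0 ⇒ local maximum.
Thus f has its local minimum at w = 2, with value 4/3.

4/3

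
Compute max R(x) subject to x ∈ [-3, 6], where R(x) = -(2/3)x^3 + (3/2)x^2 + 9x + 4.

53/2

The derivative is -2x^2 + 3x + 9, which vanishes at x = -3/2 and x = 3.
Compare values at every candidate in [-3, 6]: R(-3) = 17/2; R(-3/2) = -31/8; R(3) = 53/2; R(6) = -32.
Hence the absolute maximum is 53/2 at x = 3.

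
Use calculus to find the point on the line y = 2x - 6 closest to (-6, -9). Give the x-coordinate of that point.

-12/5

Minimize D(x)^2 = (x + 6)^2 + (2x + 3)^2.
d/dx[D^2] = 2(x + 6) + 2·2·(2x + 3) = 0 ⇒ x = -12/5.
Then y = -54/5 and the distance is √(81/5) ≈ 4.0249.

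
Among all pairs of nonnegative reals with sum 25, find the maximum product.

625/4

With x + y = 25, the product is P(x) = x(25 − x).
P'(x) = 25 − 2x = 0 gives x = 25/2; P'' = −2 < 0, so this is the maximum.
P = 25/2·25/2 = 625/4.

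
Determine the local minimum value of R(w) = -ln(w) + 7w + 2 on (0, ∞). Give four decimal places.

R'(w) = -1/w + 7 = 0 gives w = 1/7.
R''(w) = 1/w², which is positive for w > 0, so this is a local minimum.
R(1/7) = -1·ln(1/7) + 1 + 2 ≈ 4.9459.

4.9459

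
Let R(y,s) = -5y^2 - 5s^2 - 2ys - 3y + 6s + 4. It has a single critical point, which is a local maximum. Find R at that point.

215/32

∂R/∂y = -10y - 2s - 3 = 0 and ∂R/∂s = -2y - 10s + 6 = 0, so (y, s) = (-7/16, 11/16).
The Hessian has R_{yy} = -10, R_{ss} = -10, R_{ys} = -2, giving D = 96 > 0 with R_{yy} < 0, so the point is a local maximum.
R(-7/16, 11/16) = 215/32.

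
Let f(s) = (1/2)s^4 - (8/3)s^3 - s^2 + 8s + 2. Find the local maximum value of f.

41/6

f'(s) = 2s^3 - 8s^2 - 2s + 8 = 0 at s = -1, 1, 4.
f''(s) = 6s^2 - 16s - 2. f''(-1) = 20 > 0 ⇒ local minimum; f''(1) = -12 < 0 ⇒ local maximum; f''(4) = 30 > 0 ⇒ local minimum.
The local maximum is f(1) = 41/6.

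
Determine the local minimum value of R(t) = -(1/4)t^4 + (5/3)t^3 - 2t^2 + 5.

R'(t) = -t^3 + 5t^2 - 4t = 0 at t = 0, 1, 4.
R''(t) = -3t^2 + 10t - 4. R''(0) = -4 < 0 ⇒ local maximum; R''(1) = 3 > 0 ⇒ local minimum; R''(4) = -12 < 0 ⇒ local maximum.
So the local minimum value is R(1) = 53/12.

53/12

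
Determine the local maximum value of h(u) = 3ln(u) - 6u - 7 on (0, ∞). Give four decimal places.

-12.0794

h'(u) = 3/u − 6 = 0 gives u = 1/2.
h''(u) = -3/u², which is negative for u > 0, so this is a local maximum.
h(1/2) = 3·ln(1/2) - 3 - 7 ≈ -12.0794.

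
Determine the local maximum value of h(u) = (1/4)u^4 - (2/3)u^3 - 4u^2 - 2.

-2

h'(u) = u^3 - 2u^2 - 8u. Setting h'(u) = 0 gives u ∈ {-2, 0, 4}.
h''(u) = 3u^2 - 4u - 8. h''(-2) = 12 > 0 ⇒ local minimum; h''(0) = -8 < 0 ⇒ local maximum; h''(4) = 24 > 0 ⇒ local minimum.
The local maximum is h(0) = -2.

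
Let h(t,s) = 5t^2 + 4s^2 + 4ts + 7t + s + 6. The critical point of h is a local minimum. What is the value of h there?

211/64

∂h/∂t = 10t + 4s + 7 = 0 and ∂h/∂s = 4t + 8s + 1 = 0, so (t, s) = (-13/16, 9/32).
The Hessian has h_{tt} = 10, h_{ss} = 8, h_{ts} = 4, giving D = 64 > 0 with h_{tt} > 0, so the point is a local minimum.
h(-13/16, 9/32) = 211/64.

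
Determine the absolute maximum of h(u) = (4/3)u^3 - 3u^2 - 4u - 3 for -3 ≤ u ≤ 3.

-23/12

h'(u) = 4u^2 - 6u - 4, which vanishes at u = -1/2 and u = 2.
Compare values at every candidate in [-3, 3]: h(-3) = -54,  h(-1/2) = -23/12,  h(2) = -37/3,  h(3) = -6.
The maximum over the interval is -23/12, attained at u = -1/2.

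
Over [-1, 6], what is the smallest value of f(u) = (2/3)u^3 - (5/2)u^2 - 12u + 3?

Differentiating, f'(u) = 2u^2 - 5u - 12; whose only zero in [-1, 6] is u = 4.
Evaluating at the critical points and endpoints: f(-1) = 71/6,  f(4) = -127/3,  f(6) = -15.
So the minimum is f(4) = -127/3.

-127/3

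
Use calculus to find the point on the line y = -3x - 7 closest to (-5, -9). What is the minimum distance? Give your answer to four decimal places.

5.3759

Minimize D(x)^2 = (x + 5)^2 + (-3x + 2)^2.
d/dx[D^2] = 2(x + 5) + 2·(-3)·(-3x + 2) = 0 ⇒ x = 1/10.
Then y = -73/10 and the distance is √(289/10) ≈ 5.3759.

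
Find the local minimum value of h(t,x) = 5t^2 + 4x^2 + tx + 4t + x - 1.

-144/79

∂h/∂t = 10t + x + 4 = 0 and ∂h/∂x = t + 8x + 1 = 0, so (t, x) = (-31/79, -6/79).
The Hessian has h_{tt} = 10, h_{xx} = 8, h_{tx} = 1, giving D = 79 > 0 with h_{tt} > 0, so the point is a local minimum.
h(-31/79, -6/79) = -144/79.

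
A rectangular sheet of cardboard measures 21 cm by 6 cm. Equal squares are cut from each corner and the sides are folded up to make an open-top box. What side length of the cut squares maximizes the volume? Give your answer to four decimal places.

With cut size x, the volume is V(x) = x(21 − 2x)(6 − 2x) for 0 < x < 3.
V'(x) = 12x^2 − 108x + 126. Setting V'(x) = 0 gives x ≈ 1.3775 (the root in (0, 3)).
V''(x) = 24x − 108 is negative there, so this is the maximum; V ≈ 81.5549.

1.3775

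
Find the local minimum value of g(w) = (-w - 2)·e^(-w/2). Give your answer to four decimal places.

-2.0000

Differentiating with the product rule gives g'(w) = ((1/2)w)·e^(-w/2). Since e^(-w/2) > 0, the only critical point is w = 0.
g''(0) has the same sign as 1/2 > 0, so this is a local minimum.
g(0) = (-2)·e^(0) ≈ -2.0000.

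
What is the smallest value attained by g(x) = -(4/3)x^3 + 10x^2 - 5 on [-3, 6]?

-5

Differentiating, g'(x) = -4x^2 + 20x; which vanishes at x = 0 and x = 5.
Compare values at every candidate in [-3, 6]: g(-3) = 121; g(0) = -5; g(5) = 235/3; g(6) = 67.
The minimum over the interval is -5, attained at x = 0.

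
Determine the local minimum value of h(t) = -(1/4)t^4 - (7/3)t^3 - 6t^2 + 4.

h'(t) = -t^3 - 7t^2 - 12t = 0 at t = -4, -3, 0.
Since h''(t) = -3t^2 - 14t - 12, we get h''(-4) = -4 < 0 ⇒ local maximum; h''(-3) = 3 > 0 ⇒ local minimum; h''(0) = -12 < 0 ⇒ local maximum.
The local minimum is h(-3) = -29/4.

-29/4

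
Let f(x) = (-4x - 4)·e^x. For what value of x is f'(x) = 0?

Differentiating with the product rule gives f'(x) = (-4x - 8)·e^x. Since e^x > 0, the only critical point is x = -2.
f''(-2) has the same sign as -4 < 0, so this is a local maximum.
f(-2) = (4)·e^(-2) ≈ 0.5413.

-2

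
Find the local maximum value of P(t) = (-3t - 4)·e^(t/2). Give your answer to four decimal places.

P'(t) = (-3)·e^(t/2) + (-3t - 4)·(1/2)·e^(t/2) = (-(3/2)t - 5)·e^(t/2). Since e^(t/2) > 0, the only critical point is t = -10/3.
P''(-10/3) has the same sign as -3/2 < 0, so this is a local maximum.
P(-10/3) = (6)·e^(-5/3) ≈ 1.1333.

1.1333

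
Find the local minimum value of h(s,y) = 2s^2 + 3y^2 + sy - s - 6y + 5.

2

∂h/∂s = 4s + y - 1 = 0 and ∂h/∂y = s + 6y - 6 = 0, so (s, y) = (0, 1).
The Hessian has h_{ss} = 4, h_{yy} = 6, h_{sy} = 1, giving D = 23 > 0 with h_{ss} > 0, so the point is a local minimum.
h(0, 1) = 2.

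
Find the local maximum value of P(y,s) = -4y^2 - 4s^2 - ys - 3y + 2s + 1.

121/63

∂P/∂y = -8y - s - 3 = 0 and ∂P/∂s = -y - 8s + 2 = 0, so (y, s) = (-26/63, 19/63).
The Hessian has P_{yy} = -8, P_{ss} = -8, P_{ys} = -1, giving D = 63 > 0 with P_{yy} < 0, so the point is a local maximum.
P(-26/63, 19/63) = 121/63.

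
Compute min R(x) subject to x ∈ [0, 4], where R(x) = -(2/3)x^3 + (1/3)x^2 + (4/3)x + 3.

R'(x) = -2x^2 + (2/3)x + 4/3, whose only zero in [0, 4] is x = 1.
Compare values at every candidate in [0, 4]: R(0) = 3; R(1) = 4; R(4) = -29.
Hence the absolute minimum is -29 at x = 4.

-29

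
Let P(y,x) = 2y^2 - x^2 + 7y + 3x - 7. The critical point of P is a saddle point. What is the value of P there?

-87/8

∂P/∂y = 4y + 7 = 0 and ∂P/∂x = -2x + 3 = 0, so (y, x) = (-7/4, 3/2).
The Hessian has P_{yy} = 4, P_{xx} = -2, P_{yx} = 0, giving D = -8 < 0, so the point is a saddle point.
P(-7/4, 3/2) = -87/8.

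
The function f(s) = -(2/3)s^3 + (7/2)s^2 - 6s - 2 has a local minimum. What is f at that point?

-43/8

f'(s) = -2s^2 + 7s - 6. Setting f'(s) = 0 gives s ∈ {3/2, 2}.
Since f''(s) = -4s + 7, we get f''(3/2) = 1 > 0 ⇒ local minimum; f''(2) = -1 < 0 ⇒ local maximum.
So the local minimum value is f(3/2) = -43/8.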